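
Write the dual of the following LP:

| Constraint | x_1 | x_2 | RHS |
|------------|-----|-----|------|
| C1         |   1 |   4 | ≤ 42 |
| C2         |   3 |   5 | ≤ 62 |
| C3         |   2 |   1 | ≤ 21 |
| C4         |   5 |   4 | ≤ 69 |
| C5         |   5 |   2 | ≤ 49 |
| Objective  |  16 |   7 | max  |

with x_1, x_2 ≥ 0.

Primal max cᵀx s.t. Ax ≤ b, x ≥ 0  →  Dual min bᵀy s.t. Aᵀy ≥ c, y ≥ 0.

Minimize: z = 42y1 + 62y2 + 21y3 + 69y4 + 49y5

Subject to:
  y1 + 3y2 + 2y3 + 5y4 + 5y5 ≥ 16
  4y1 + 5y2 + y3 + 4y4 + 2y5 ≥ 7
  y1, y2, y3, y4, y5 ≥ 0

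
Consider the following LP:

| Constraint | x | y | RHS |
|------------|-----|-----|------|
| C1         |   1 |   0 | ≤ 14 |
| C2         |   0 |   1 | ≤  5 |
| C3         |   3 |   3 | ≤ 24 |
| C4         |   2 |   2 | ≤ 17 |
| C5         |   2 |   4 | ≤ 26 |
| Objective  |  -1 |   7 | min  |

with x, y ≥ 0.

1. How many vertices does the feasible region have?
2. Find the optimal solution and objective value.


1. 4
2. x = 8, y = 0, z = -8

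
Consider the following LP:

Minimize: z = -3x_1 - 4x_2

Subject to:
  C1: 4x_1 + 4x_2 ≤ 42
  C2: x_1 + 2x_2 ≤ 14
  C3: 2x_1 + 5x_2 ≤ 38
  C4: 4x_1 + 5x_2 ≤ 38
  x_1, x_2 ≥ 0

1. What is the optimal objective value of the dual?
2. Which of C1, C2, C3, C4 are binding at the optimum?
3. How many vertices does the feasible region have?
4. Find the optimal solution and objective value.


1. -30
2. C2, C4
3. 4
4. x_1 = 2, x_2 = 6, z = -30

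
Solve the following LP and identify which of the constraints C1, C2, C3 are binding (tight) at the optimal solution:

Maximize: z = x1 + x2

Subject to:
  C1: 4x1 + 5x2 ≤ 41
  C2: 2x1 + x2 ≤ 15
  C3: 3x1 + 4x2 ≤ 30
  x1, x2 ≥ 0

At x1 = 6, x2 = 3, compute slack b - a·x for each constraint:
  C1: 41 − 39 = 2  (slack)
  C2: 15 − 15 = 0  (binding)
  C3: 30 − 30 = 0  (binding)

Optimal: x1 = 6, x2 = 3
Binding: C2, C3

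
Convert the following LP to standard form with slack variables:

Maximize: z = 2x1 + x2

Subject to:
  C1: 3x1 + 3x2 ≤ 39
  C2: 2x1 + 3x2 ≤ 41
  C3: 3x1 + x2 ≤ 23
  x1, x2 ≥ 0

max z = 2x1 + x2

s.t.
  3x1 + 3x2 + s1 = 39
  2x1 + 3x2 + s2 = 41
  3x1 + x2 + s3 = 23
  x1, x2, s1, s2, s3 ≥ 0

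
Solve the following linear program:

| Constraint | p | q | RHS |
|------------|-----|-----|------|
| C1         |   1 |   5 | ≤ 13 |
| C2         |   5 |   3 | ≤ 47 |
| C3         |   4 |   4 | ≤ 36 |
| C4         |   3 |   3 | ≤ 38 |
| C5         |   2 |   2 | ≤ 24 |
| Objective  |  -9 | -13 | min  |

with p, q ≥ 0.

Evaluate the objective at each vertex of the feasible region:
  z(0, 0) = 0
  z(9, 0) = -81
  z(8, 1) = -85  ←
  z(0, 2.6) = -33.8
The minimum is at p = 8, q = 1.

p = 8, q = 1, z = -85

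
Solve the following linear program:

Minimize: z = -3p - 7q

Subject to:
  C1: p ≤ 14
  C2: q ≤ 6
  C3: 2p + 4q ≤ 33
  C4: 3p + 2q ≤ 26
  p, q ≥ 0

Evaluate the objective at each vertex of the feasible region:
  z(0, 0) = 0
  z(8.667, 0) = -26
  z(4.75, 5.875) = -55.38
  z(4.5, 6) = -55.5  ←
  z(0, 6) = -42
The minimum is at p = 4.5, q = 6.

p = 4.5, q = 6, z = -55.5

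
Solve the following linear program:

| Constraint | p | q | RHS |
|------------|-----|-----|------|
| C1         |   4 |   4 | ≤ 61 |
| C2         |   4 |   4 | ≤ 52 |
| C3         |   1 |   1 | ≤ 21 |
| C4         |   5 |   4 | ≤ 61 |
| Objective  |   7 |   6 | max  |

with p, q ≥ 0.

Evaluate the objective at each vertex of the feasible region:
  z(0, 0) = 0
  z(12.2, 0) = 85.4
  z(9, 4) = 87  ←
  z(0, 13) = 78
The maximum is at p = 9, q = 4.

p = 9, q = 4, z = 87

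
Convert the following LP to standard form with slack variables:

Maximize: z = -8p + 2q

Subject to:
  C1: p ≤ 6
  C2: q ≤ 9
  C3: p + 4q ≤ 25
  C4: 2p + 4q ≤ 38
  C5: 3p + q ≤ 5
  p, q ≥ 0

max z = -8p + 2q

s.t.
  p + s1 = 6
  q + s2 = 9
  p + 4q + s3 = 25
  2p + 4q + s4 = 38
  3p + q + s5 = 5
  p, q, s1, s2, s3, s4, s5 ≥ 0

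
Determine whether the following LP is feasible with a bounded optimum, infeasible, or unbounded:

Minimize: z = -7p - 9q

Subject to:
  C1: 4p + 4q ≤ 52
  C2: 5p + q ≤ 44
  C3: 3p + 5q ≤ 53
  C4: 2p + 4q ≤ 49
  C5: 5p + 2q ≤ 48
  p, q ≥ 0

Feasible with a bounded optimal solution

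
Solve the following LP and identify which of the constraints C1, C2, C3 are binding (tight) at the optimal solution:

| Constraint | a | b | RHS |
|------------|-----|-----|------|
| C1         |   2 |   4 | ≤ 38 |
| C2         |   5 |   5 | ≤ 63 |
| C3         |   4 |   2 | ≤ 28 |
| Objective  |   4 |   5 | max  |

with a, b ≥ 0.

At a = 3, b = 8, compute slack b - a·x for each constraint:
  C1: 38 − 38 = 0  (binding)
  C2: 63 − 55 = 8  (slack)
  C3: 28 − 28 = 0  (binding)

Optimal: a = 3, b = 8
Binding: C1, C3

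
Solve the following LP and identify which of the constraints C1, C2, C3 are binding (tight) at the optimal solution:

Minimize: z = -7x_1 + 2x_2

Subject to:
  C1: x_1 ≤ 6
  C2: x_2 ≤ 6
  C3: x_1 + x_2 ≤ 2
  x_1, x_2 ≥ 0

At x_1 = 2, x_2 = 0, compute slack b - a·x for each constraint:
  C1: 6 − 2 = 4  (slack)
  C2: 6 − 0 = 6  (slack)
  C3: 2 − 2 = 0  (binding)

Optimal: x_1 = 2, x_2 = 0
Binding: C3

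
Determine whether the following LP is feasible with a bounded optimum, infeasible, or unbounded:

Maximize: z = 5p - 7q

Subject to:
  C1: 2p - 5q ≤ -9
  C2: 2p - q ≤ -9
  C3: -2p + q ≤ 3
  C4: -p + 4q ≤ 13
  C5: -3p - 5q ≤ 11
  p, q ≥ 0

Infeasible (no feasible solution exists)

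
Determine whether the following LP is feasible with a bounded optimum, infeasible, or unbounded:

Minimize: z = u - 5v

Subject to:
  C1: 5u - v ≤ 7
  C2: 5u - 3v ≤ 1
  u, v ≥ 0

Unbounded (objective can decrease without bound)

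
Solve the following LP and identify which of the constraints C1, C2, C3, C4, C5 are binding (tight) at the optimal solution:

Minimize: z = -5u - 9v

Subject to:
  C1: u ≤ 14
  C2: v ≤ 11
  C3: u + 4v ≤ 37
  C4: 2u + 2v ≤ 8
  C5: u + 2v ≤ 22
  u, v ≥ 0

At u = 0, v = 4, compute slack b - a·x for each constraint:
  C1: 14 − 0 = 14  (slack)
  C2: 11 − 4 = 7  (slack)
  C3: 37 − 16 = 21  (slack)
  C4: 8 − 8 = 0  (binding)
  C5: 22 − 8 = 14  (slack)

Optimal: u = 0, v = 4
Binding: C4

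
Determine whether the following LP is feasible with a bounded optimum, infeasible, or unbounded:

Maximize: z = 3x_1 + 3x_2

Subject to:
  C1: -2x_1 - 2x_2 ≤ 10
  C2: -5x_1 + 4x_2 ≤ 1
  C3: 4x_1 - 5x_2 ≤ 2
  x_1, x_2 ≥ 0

Unbounded (objective can increase without bound)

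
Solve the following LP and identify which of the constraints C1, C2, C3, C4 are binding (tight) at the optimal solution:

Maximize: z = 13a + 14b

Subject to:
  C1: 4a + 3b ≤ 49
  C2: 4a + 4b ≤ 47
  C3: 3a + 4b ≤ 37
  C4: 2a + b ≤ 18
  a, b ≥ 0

At a = 7, b = 4, compute slack b - a·x for each constraint:
  C1: 49 − 40 = 9  (slack)
  C2: 47 − 44 = 3  (slack)
  C3: 37 − 37 = 0  (binding)
  C4: 18 − 18 = 0  (binding)

Optimal: a = 7, b = 4
Binding: C3, C4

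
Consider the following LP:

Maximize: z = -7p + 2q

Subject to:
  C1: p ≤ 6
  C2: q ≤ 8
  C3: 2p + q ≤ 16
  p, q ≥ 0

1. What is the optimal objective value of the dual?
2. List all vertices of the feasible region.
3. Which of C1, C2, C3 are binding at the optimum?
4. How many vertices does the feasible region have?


1. 16
2. (0, 0), (6, 0), (6, 4), (4, 8), (0, 8)
3. C2
4. 5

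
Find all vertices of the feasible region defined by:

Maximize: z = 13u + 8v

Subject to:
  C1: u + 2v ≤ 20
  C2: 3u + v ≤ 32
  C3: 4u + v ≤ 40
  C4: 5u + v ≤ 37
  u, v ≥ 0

(0, 0), (7.4, 0), (6, 7), (0, 10)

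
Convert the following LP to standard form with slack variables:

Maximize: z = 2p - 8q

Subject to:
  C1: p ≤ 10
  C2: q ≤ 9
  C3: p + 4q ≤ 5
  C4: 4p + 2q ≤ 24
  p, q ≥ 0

max z = 2p - 8q

s.t.
  p + s1 = 10
  q + s2 = 9
  p + 4q + s3 = 5
  4p + 2q + s4 = 24
  p, q, s1, s2, s3, s4 ≥ 0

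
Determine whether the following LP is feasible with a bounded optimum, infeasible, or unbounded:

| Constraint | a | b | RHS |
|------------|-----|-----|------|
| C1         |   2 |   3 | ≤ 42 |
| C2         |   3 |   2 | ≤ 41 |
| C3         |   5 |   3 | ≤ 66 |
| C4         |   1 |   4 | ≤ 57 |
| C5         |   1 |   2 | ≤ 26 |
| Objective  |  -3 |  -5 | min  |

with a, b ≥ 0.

Feasible with a bounded optimal solution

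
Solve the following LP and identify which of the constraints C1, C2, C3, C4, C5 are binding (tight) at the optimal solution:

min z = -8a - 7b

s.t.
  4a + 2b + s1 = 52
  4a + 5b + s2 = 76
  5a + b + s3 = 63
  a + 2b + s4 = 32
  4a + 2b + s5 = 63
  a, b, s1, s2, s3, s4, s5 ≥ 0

At a = 9, b = 8, compute slack b - a·x for each constraint:
  C1: 52 − 52 = 0  (binding)
  C2: 76 − 76 = 0  (binding)
  C3: 63 − 53 = 10  (slack)
  C4: 32 − 25 = 7  (slack)
  C5: 63 − 52 = 11  (slack)

Optimal: a = 9, b = 8
Binding: C1, C2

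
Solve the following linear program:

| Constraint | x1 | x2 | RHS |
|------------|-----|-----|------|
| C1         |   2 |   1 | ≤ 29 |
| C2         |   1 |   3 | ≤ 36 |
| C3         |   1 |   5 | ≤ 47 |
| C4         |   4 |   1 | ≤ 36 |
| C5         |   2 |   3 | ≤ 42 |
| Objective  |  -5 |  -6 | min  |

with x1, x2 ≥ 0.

Evaluate the objective at each vertex of the feasible region:
  z(0, 0) = 0
  z(9, 0) = -45
  z(7, 8) = -83  ←
  z(0, 9.4) = -56.4
The minimum is at x1 = 7, x2 = 8.

x1 = 7, x2 = 8, z = -83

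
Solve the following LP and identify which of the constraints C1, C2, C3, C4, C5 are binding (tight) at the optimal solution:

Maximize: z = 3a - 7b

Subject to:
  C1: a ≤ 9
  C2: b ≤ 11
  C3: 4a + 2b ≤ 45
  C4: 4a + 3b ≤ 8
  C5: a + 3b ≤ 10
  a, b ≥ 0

At a = 2, b = 0, compute slack b - a·x for each constraint:
  C1: 9 − 2 = 7  (slack)
  C2: 11 − 0 = 11  (slack)
  C3: 45 − 8 = 37  (slack)
  C4: 8 − 8 = 0  (binding)
  C5: 10 − 2 = 8  (slack)

Optimal: a = 2, b = 0
Binding: C4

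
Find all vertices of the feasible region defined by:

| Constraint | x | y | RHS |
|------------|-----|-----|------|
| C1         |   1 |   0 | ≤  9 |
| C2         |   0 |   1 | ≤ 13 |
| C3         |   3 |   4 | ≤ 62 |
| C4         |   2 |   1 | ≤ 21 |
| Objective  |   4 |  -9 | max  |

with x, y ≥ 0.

(0, 0), (9, 0), (9, 3), (4.4, 12.2), (3.333, 13), (0, 13)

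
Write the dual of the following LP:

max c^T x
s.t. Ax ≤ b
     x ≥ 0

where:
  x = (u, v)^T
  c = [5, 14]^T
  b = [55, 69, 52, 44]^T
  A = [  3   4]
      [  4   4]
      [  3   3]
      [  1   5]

Primal max cᵀx s.t. Ax ≤ b, x ≥ 0  →  Dual min bᵀy s.t. Aᵀy ≥ c, y ≥ 0.

Minimize: z = 55y1 + 69y2 + 52y3 + 44y4

Subject to:
  3y1 + 4y2 + 3y3 + y4 ≥ 5
  4y1 + 4y2 + 3y3 + 5y4 ≥ 14
  y1, y2, y3, y4 ≥ 0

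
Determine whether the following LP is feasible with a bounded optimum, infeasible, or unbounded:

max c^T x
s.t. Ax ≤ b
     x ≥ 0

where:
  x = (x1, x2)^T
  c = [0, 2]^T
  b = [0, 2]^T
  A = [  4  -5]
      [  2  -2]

Unbounded (objective can increase without bound)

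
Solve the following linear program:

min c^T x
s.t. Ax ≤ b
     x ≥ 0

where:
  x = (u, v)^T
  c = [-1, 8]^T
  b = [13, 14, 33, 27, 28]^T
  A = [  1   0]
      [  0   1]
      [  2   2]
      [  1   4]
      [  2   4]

Evaluate the objective at each vertex of the feasible region:
  z(0, 0) = 0
  z(13, 0) = -13  ←
  z(13, 0.5) = -9
  z(1, 6.5) = 51
  z(0, 6.75) = 54
The minimum is at u = 13, v = 0.

u = 13, v = 0, z = -13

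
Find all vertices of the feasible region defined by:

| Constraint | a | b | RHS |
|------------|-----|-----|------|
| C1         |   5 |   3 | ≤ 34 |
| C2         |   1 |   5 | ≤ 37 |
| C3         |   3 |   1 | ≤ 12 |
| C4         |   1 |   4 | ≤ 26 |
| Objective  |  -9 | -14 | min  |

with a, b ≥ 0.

(0, 0), (4, 0), (2, 6), (0, 6.5)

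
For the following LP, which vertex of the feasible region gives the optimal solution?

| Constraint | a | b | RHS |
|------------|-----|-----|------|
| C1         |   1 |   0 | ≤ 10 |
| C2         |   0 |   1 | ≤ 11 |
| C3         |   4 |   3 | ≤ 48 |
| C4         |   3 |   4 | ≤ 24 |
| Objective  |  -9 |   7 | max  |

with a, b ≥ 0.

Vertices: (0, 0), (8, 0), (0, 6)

Evaluate the objective at each vertex of the feasible region:
  z(0, 0) = 0
  z(8, 0) = -72
  z(0, 6) = 42  ←
The maximum is at a = 0, b = 6.

(0, 6)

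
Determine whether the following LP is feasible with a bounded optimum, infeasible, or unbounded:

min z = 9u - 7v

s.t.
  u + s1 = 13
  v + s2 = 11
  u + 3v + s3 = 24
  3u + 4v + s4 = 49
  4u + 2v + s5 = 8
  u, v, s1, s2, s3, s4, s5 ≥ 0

Feasible with a bounded optimal solution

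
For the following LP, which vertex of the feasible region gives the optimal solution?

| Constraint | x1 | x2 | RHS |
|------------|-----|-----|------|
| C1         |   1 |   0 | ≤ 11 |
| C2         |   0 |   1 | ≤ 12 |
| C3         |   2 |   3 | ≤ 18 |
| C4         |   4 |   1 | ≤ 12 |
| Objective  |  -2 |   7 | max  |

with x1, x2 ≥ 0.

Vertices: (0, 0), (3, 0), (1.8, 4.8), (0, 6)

Evaluate the objective at each vertex of the feasible region:
  z(0, 0) = 0
  z(3, 0) = -6
  z(1.8, 4.8) = 30
  z(0, 6) = 42  ←
The maximum is at x1 = 0, x2 = 6.

(0, 6)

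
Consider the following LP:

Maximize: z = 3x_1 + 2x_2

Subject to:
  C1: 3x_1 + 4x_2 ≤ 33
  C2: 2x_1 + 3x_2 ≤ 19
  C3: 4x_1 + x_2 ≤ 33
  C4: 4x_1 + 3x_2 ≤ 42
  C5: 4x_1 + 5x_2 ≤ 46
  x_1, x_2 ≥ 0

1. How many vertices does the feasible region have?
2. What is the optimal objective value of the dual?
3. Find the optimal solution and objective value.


1. 4
2. 26
3. x_1 = 8, x_2 = 1, z = 26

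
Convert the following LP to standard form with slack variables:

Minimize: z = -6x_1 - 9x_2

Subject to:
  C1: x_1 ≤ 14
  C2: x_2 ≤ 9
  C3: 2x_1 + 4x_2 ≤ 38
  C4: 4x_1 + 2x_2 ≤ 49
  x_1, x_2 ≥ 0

min z = -6x_1 - 9x_2

s.t.
  x_1 + s1 = 14
  x_2 + s2 = 9
  2x_1 + 4x_2 + s3 = 38
  4x_1 + 2x_2 + s4 = 49
  x_1, x_2, s1, s2, s3, s4 ≥ 0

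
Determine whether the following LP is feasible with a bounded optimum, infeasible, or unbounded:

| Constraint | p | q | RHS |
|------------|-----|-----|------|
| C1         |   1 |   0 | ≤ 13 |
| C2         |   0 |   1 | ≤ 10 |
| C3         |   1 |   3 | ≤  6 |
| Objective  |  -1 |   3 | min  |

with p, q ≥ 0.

Feasible with a bounded optimal solution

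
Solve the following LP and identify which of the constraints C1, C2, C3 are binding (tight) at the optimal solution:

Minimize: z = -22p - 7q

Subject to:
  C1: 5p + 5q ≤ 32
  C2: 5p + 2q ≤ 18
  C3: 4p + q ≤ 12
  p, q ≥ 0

At p = 2, q = 4, compute slack b - a·x for each constraint:
  C1: 32 − 30 = 2  (slack)
  C2: 18 − 18 = 0  (binding)
  C3: 12 − 12 = 0  (binding)

Optimal: p = 2, q = 4
Binding: C2, C3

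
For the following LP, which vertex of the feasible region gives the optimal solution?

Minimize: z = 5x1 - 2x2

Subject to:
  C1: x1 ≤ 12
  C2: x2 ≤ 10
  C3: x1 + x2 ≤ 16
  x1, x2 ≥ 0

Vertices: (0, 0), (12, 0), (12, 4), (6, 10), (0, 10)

Evaluate the objective at each vertex of the feasible region:
  z(0, 0) = 0
  z(12, 0) = 60
  z(12, 4) = 52
  z(6, 10) = 10
  z(0, 10) = -20  ←
The minimum is at x1 = 0, x2 = 10.

(0, 10)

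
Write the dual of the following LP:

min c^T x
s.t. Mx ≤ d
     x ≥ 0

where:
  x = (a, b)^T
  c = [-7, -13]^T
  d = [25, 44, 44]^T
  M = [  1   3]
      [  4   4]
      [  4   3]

Primal min cᵀx s.t. Ax ≤ b, x ≥ 0  →  Dual max −bᵀy s.t. Aᵀy ≥ −c, y ≥ 0.

Maximize: z = -25y1 - 44y2 - 44y3

Subject to:
  y1 + 4y2 + 4y3 ≥ 7
  3y1 + 4y2 + 3y3 ≥ 13
  y1, y2, y3 ≥ 0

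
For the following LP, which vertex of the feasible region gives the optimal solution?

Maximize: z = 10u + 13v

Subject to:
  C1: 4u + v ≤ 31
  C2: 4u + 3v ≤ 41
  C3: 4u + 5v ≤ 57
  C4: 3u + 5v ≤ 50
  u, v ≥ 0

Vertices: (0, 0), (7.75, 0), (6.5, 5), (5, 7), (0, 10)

Evaluate the objective at each vertex of the feasible region:
  z(0, 0) = 0
  z(7.75, 0) = 77.5
  z(6.5, 5) = 130
  z(5, 7) = 141  ←
  z(0, 10) = 130
The maximum is at u = 5, v = 7.

(5, 7)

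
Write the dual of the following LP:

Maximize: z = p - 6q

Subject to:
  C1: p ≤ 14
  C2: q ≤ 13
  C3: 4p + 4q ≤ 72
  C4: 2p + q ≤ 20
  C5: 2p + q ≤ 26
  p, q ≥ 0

Primal max cᵀx s.t. Ax ≤ b, x ≥ 0  →  Dual min bᵀy s.t. Aᵀy ≥ c, y ≥ 0.

Minimize: z = 14y1 + 13y2 + 72y3 + 20y4 + 26y5

Subject to:
  y1 + 4y3 + 2y4 + 2y5 ≥ 1
  y2 + 4y3 + y4 + y5 ≥ -6
  y1, y2, y3, y4, y5 ≥ 0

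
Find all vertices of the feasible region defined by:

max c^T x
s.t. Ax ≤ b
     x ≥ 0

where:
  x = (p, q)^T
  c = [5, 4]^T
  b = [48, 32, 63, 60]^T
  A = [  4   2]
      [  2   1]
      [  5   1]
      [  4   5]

(0, 0), (12, 0), (10, 4), (0, 12)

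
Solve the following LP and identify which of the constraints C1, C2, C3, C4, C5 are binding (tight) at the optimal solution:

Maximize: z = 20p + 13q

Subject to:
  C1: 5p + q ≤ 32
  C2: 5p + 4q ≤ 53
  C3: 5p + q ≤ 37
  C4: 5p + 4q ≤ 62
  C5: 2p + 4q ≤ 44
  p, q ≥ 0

At p = 5, q = 7, compute slack b - a·x for each constraint:
  C1: 32 − 32 = 0  (binding)
  C2: 53 − 53 = 0  (binding)
  C3: 37 − 32 = 5  (slack)
  C4: 62 − 53 = 9  (slack)
  C5: 44 − 38 = 6  (slack)

Optimal: p = 5, q = 7
Binding: C1, C2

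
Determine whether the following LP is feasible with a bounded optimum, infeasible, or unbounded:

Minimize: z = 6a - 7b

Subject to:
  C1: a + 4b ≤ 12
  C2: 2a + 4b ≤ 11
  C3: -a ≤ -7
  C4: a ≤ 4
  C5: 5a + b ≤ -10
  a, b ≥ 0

Infeasible (no feasible solution exists)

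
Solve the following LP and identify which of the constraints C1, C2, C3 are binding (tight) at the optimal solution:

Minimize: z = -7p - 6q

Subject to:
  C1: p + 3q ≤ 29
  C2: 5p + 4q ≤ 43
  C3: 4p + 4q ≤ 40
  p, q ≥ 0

At p = 3, q = 7, compute slack b - a·x for each constraint:
  C1: 29 − 24 = 5  (slack)
  C2: 43 − 43 = 0  (binding)
  C3: 40 − 40 = 0  (binding)

Optimal: p = 3, q = 7
Binding: C2, C3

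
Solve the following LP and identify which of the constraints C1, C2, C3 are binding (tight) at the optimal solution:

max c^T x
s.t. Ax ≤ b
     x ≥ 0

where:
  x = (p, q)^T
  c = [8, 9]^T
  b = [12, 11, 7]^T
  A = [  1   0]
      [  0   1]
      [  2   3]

At p = 3.5, q = 0, compute slack b - a·x for each constraint:
  C1: 12 − 3.5 = 8.5  (slack)
  C2: 11 − 0 = 11  (slack)
  C3: 7 − 7 = 0  (binding)

Optimal: p = 3.5, q = 0
Binding: C3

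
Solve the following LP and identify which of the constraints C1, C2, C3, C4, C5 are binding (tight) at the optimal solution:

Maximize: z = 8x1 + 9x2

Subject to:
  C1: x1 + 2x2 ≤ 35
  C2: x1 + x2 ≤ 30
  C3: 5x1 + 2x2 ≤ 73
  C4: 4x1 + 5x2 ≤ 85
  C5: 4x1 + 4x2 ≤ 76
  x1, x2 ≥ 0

At x1 = 10, x2 = 9, compute slack b - a·x for each constraint:
  C1: 35 − 28 = 7  (slack)
  C2: 30 − 19 = 11  (slack)
  C3: 73 − 68 = 5  (slack)
  C4: 85 − 85 = 0  (binding)
  C5: 76 − 76 = 0  (binding)

Optimal: x1 = 10, x2 = 9
Binding: C4, C5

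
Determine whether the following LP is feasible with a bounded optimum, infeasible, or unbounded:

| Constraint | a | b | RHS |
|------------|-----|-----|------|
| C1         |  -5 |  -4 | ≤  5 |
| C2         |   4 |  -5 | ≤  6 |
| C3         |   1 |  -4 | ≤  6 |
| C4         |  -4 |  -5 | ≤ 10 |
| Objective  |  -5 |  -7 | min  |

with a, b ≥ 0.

Unbounded (objective can decrease without bound)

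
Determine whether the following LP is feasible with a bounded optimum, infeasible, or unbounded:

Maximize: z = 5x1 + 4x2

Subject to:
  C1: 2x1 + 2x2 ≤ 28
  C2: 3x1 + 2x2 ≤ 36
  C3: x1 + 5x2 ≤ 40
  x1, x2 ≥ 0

Feasible with a bounded optimal solution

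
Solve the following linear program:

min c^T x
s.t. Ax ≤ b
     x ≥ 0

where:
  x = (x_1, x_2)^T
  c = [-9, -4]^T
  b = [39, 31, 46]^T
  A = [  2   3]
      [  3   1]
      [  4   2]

Evaluate the objective at each vertex of the feasible region:
  z(0, 0) = 0
  z(10.33, 0) = -93
  z(8, 7) = -100  ←
  z(7.5, 8) = -99.5
  z(0, 13) = -52
The minimum is at x_1 = 8, x_2 = 7.

x_1 = 8, x_2 = 7, z = -100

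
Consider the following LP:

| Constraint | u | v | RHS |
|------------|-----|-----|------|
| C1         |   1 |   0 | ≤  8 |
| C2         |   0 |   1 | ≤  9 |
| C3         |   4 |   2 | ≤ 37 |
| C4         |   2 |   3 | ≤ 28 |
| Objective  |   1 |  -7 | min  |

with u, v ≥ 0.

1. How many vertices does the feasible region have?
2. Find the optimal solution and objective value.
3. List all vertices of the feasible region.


1. 6
2. u = 0, v = 9, z = -63
3. (0, 0), (8, 0), (8, 2.5), (6.875, 4.75), (0.5, 9), (0, 9)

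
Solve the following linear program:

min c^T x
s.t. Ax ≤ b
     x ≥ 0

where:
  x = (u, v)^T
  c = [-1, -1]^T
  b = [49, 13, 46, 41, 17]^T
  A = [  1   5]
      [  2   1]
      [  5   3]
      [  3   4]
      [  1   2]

Evaluate the objective at each vertex of the feasible region:
  z(0, 0) = 0
  z(6.5, 0) = -6.5
  z(3, 7) = -10  ←
  z(0, 8.5) = -8.5
The minimum is at u = 3, v = 7.

u = 3, v = 7, z = -10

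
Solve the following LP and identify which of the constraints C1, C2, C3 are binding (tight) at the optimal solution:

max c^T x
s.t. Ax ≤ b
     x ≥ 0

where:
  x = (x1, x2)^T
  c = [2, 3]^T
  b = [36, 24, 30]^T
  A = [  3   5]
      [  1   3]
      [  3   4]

At x1 = 2, x2 = 6, compute slack b - a·x for each constraint:
  C1: 36 − 36 = 0  (binding)
  C2: 24 − 20 = 4  (slack)
  C3: 30 − 30 = 0  (binding)

Optimal: x1 = 2, x2 = 6
Binding: C1, C3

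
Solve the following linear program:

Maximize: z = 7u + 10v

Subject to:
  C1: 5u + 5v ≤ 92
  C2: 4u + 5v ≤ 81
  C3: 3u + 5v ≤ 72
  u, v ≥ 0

Evaluate the objective at each vertex of the feasible region:
  z(0, 0) = 0
  z(18.4, 0) = 128.8
  z(11, 7.4) = 151
  z(9, 9) = 153  ←
  z(0, 14.4) = 144
The maximum is at u = 9, v = 9.

u = 9, v = 9, z = 153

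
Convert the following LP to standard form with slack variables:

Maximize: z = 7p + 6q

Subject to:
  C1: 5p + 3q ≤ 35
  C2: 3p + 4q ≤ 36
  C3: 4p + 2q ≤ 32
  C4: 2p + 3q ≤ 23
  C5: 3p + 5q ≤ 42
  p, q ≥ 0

max z = 7p + 6q

s.t.
  5p + 3q + s1 = 35
  3p + 4q + s2 = 36
  4p + 2q + s3 = 32
  2p + 3q + s4 = 23
  3p + 5q + s5 = 42
  p, q, s1, s2, s3, s4, s5 ≥ 0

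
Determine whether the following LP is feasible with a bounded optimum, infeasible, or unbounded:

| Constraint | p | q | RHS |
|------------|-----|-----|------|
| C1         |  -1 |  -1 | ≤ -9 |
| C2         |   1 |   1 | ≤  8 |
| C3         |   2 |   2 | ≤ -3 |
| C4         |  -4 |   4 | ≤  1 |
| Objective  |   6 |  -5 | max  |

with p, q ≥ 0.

Infeasible (no feasible solution exists)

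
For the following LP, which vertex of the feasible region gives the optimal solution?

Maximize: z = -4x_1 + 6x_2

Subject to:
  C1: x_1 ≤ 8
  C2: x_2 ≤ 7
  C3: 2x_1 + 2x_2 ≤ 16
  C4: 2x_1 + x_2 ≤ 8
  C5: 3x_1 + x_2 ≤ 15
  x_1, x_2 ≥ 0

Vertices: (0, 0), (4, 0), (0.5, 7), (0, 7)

Evaluate the objective at each vertex of the feasible region:
  z(0, 0) = 0
  z(4, 0) = -16
  z(0.5, 7) = 40
  z(0, 7) = 42  ←
The maximum is at x_1 = 0, x_2 = 7.

(0, 7)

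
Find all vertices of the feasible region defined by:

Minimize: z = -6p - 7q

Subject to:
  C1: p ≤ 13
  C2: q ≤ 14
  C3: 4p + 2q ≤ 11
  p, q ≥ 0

(0, 0), (2.75, 0), (0, 5.5)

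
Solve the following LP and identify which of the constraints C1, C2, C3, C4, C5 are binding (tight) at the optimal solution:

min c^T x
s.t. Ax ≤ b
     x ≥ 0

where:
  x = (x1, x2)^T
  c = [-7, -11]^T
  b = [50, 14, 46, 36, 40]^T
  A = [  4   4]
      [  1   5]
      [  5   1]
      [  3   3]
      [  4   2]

At x1 = 9, x2 = 1, compute slack b - a·x for each constraint:
  C1: 50 − 40 = 10  (slack)
  C2: 14 − 14 = 0  (binding)
  C3: 46 − 46 = 0  (binding)
  C4: 36 − 30 = 6  (slack)
  C5: 40 − 38 = 2  (slack)

Optimal: x1 = 9, x2 = 1
Binding: C2, C3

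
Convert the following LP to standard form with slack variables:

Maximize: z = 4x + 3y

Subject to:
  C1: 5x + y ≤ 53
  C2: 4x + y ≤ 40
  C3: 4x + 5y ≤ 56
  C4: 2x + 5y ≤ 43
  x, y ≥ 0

max z = 4x + 3y

s.t.
  5x + y + s1 = 53
  4x + y + s2 = 40
  4x + 5y + s3 = 56
  2x + 5y + s4 = 43
  x, y, s1, s2, s3, s4 ≥ 0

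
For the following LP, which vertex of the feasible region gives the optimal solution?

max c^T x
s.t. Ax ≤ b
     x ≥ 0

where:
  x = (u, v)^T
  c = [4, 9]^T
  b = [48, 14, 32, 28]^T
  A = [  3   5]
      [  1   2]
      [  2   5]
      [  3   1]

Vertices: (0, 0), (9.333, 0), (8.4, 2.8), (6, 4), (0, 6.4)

Evaluate the objective at each vertex of the feasible region:
  z(0, 0) = 0
  z(9.333, 0) = 37.33
  z(8.4, 2.8) = 58.8
  z(6, 4) = 60  ←
  z(0, 6.4) = 57.6
The maximum is at u = 6, v = 4.

(6, 4)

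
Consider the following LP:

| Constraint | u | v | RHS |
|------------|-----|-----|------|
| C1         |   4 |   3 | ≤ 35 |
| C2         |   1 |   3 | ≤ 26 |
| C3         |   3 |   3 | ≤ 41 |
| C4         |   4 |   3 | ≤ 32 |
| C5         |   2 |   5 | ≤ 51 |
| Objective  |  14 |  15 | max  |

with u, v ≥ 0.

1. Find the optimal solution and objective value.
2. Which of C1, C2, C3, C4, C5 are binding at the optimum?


1. u = 2, v = 8, z = 148
2. C2, C4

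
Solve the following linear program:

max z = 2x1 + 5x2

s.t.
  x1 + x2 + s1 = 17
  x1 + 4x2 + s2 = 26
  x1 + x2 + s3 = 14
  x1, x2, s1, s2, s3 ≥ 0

Evaluate the objective at each vertex of the feasible region:
  z(0, 0) = 0
  z(14, 0) = 28
  z(10, 4) = 40  ←
  z(0, 6.5) = 32.5
The maximum is at x1 = 10, x2 = 4.

x1 = 10, x2 = 4, z = 40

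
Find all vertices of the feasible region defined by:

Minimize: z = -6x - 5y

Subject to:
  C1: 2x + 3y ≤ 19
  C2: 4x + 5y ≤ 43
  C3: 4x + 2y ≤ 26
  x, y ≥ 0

(0, 0), (6.5, 0), (5, 3), (0, 6.333)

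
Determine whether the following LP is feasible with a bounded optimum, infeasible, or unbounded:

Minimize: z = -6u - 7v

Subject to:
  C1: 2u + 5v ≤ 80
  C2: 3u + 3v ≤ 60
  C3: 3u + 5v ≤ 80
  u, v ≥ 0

Feasible with a bounded optimal solution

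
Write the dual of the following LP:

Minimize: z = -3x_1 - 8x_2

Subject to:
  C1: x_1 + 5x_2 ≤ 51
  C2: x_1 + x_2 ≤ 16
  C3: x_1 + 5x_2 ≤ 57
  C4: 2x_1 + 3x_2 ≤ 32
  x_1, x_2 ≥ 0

Primal min cᵀx s.t. Ax ≤ b, x ≥ 0  →  Dual max −bᵀy s.t. Aᵀy ≥ −c, y ≥ 0.

Maximize: z = -51y1 - 16y2 - 57y3 - 32y4

Subject to:
  y1 + y2 + y3 + 2y4 ≥ 3
  5y1 + y2 + 5y3 + 3y4 ≥ 8
  y1, y2, y3, y4 ≥ 0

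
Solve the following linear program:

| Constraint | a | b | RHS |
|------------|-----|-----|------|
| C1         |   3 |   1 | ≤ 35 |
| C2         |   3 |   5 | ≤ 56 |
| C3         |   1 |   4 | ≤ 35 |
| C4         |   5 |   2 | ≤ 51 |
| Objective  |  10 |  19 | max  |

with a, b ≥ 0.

Evaluate the objective at each vertex of the feasible region:
  z(0, 0) = 0
  z(10.2, 0) = 102
  z(7.526, 6.684) = 202.3
  z(7, 7) = 203  ←
  z(0, 8.75) = 166.2
The maximum is at a = 7, b = 7.

a = 7, b = 7, z = 203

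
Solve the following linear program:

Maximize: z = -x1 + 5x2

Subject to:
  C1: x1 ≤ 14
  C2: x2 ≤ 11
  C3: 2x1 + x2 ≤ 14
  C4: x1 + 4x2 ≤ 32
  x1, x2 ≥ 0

Evaluate the objective at each vertex of the feasible region:
  z(0, 0) = 0
  z(7, 0) = -7
  z(3.429, 7.143) = 32.29
  z(0, 8) = 40  ←
The maximum is at x1 = 0, x2 = 8.

x1 = 0, x2 = 8, z = 40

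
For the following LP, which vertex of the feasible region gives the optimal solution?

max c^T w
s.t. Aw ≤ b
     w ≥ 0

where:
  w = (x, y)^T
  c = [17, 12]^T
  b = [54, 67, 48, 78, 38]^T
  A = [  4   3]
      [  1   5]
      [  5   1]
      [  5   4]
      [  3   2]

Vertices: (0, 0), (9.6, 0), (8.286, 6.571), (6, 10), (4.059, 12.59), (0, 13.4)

Evaluate the objective at each vertex of the feasible region:
  z(0, 0) = 0
  z(9.6, 0) = 163.2
  z(8.286, 6.571) = 219.7
  z(6, 10) = 222  ←
  z(4.059, 12.59) = 220.1
  z(0, 13.4) = 160.8
The maximum is at x = 6, y = 10.

(6, 10)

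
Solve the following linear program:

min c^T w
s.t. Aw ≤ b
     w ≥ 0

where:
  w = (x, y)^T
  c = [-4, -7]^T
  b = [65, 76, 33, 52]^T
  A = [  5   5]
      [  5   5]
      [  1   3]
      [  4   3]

Evaluate the objective at each vertex of the feasible region:
  z(0, 0) = 0
  z(13, 0) = -52
  z(3, 10) = -82  ←
  z(0, 11) = -77
The minimum is at x = 3, y = 10.

x = 3, y = 10, z = -82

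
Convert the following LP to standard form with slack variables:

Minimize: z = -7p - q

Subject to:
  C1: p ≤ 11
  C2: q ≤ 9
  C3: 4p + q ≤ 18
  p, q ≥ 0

min z = -7p - q

s.t.
  p + s1 = 11
  q + s2 = 9
  4p + q + s3 = 18
  p, q, s1, s2, s3 ≥ 0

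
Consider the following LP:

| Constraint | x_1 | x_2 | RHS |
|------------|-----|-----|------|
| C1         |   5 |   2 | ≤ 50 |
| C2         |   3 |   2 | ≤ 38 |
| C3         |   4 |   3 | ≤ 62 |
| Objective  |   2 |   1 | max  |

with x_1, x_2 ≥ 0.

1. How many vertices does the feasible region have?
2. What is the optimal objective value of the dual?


1. 4
2. 22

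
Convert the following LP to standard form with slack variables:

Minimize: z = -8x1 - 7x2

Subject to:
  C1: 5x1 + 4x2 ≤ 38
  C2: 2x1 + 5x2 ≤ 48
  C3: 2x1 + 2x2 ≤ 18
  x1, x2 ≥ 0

min z = -8x1 - 7x2

s.t.
  5x1 + 4x2 + s1 = 38
  2x1 + 5x2 + s2 = 48
  2x1 + 2x2 + s3 = 18
  x1, x2, s1, s2, s3 ≥ 0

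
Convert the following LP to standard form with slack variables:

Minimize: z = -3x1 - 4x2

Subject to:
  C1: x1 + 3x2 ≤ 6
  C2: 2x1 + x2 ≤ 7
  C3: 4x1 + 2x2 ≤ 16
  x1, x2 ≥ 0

min z = -3x1 - 4x2

s.t.
  x1 + 3x2 + s1 = 6
  2x1 + x2 + s2 = 7
  4x1 + 2x2 + s3 = 16
  x1, x2, s1, s2, s3 ≥ 0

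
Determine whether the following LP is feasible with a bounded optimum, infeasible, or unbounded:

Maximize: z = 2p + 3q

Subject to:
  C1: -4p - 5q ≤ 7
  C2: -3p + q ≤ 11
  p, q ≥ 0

Unbounded (objective can increase without bound)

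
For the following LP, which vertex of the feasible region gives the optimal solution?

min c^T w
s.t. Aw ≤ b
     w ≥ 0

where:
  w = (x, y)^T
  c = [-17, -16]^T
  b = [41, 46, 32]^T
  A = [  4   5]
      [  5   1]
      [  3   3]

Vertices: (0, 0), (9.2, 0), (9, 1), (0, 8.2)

Evaluate the objective at each vertex of the feasible region:
  z(0, 0) = 0
  z(9.2, 0) = -156.4
  z(9, 1) = -169  ←
  z(0, 8.2) = -131.2
The minimum is at x = 9, y = 1.

(9, 1)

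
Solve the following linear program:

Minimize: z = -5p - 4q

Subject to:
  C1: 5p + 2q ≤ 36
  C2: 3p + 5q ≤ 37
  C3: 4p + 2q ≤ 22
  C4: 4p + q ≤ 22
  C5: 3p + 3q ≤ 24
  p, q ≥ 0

Evaluate the objective at each vertex of the feasible region:
  z(0, 0) = 0
  z(5.5, 0) = -27.5
  z(3, 5) = -35  ←
  z(1.5, 6.5) = -33.5
  z(0, 7.4) = -29.6
The minimum is at p = 3, q = 5.

p = 3, q = 5, z = -35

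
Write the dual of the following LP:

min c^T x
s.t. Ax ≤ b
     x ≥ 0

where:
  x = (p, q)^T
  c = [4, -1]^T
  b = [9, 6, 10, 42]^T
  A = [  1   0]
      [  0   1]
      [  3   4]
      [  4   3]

Primal min cᵀx s.t. Ax ≤ b, x ≥ 0  →  Dual max −bᵀy s.t. Aᵀy ≥ −c, y ≥ 0.

Maximize: z = -9y1 - 6y2 - 10y3 - 42y4

Subject to:
  y1 + 3y3 + 4y4 ≥ -4
  y2 + 4y3 + 3y4 ≥ 1
  y1, y2, y3, y4 ≥ 0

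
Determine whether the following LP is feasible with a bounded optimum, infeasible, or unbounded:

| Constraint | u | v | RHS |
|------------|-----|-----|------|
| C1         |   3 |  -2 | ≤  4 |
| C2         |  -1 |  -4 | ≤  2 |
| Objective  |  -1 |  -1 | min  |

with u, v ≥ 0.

Unbounded (objective can decrease without bound)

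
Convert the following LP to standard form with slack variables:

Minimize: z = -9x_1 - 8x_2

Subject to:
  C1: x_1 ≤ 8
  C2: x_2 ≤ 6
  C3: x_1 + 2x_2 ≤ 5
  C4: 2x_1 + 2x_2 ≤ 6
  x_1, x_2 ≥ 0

min z = -9x_1 - 8x_2

s.t.
  x_1 + s1 = 8
  x_2 + s2 = 6
  x_1 + 2x_2 + s3 = 5
  2x_1 + 2x_2 + s4 = 6
  x_1, x_2, s1, s2, s3, s4 ≥ 0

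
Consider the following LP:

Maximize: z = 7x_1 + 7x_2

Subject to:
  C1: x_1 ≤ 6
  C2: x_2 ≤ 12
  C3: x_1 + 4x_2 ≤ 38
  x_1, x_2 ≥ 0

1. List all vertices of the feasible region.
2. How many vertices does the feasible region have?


1. (0, 0), (6, 0), (6, 8), (0, 9.5)
2. 4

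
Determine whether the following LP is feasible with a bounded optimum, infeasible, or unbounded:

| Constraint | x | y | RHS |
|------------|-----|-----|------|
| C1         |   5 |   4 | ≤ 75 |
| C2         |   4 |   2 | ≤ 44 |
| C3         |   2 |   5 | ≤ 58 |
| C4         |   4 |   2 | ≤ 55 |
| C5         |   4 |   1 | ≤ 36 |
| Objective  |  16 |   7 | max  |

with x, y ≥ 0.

Feasible with a bounded optimal solution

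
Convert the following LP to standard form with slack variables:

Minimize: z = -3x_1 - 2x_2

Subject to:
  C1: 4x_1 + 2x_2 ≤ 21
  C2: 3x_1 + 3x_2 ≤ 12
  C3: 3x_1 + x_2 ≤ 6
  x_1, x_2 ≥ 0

min z = -3x_1 - 2x_2

s.t.
  4x_1 + 2x_2 + s1 = 21
  3x_1 + 3x_2 + s2 = 12
  3x_1 + x_2 + s3 = 6
  x_1, x_2, s1, s2, s3 ≥ 0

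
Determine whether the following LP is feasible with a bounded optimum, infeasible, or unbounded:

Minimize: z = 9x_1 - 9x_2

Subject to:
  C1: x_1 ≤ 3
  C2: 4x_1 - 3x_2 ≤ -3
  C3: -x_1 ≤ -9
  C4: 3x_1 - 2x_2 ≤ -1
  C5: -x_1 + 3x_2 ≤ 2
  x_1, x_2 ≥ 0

Infeasible (no feasible solution exists)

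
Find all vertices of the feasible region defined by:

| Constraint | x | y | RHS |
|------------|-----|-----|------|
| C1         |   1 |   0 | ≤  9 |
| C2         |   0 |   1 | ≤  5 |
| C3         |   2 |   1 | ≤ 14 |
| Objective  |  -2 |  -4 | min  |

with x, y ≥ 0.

(0, 0), (7, 0), (4.5, 5), (0, 5)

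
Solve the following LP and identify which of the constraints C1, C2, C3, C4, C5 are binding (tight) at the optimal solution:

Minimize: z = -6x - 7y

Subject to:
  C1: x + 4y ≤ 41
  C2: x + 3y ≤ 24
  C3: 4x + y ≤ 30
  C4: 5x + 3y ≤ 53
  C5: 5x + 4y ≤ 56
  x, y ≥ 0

At x = 6, y = 6, compute slack b - a·x for each constraint:
  C1: 41 − 30 = 11  (slack)
  C2: 24 − 24 = 0  (binding)
  C3: 30 − 30 = 0  (binding)
  C4: 53 − 48 = 5  (slack)
  C5: 56 − 54 = 2  (slack)

Optimal: x = 6, y = 6
Binding: C2, C3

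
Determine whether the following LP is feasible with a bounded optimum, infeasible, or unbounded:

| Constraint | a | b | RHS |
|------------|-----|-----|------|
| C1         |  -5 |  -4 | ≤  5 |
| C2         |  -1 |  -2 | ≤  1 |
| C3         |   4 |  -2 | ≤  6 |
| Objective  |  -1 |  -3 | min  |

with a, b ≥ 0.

Unbounded (objective can decrease without bound)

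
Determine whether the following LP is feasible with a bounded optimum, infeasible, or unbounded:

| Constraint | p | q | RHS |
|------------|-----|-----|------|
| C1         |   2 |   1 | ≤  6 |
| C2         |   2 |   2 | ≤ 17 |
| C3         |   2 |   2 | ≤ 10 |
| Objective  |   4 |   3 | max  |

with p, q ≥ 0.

Feasible with a bounded optimal solution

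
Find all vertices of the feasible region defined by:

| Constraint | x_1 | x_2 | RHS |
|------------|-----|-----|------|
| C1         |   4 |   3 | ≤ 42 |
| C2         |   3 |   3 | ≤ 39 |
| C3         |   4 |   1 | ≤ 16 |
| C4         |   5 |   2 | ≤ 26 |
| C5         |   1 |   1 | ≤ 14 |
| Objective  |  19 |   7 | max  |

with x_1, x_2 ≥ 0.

(0, 0), (4, 0), (2, 8), (0, 13)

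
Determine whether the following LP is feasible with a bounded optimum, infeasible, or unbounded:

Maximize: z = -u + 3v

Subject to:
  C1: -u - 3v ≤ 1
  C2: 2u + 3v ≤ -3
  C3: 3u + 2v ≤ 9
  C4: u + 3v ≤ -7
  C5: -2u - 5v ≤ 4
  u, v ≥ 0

Infeasible (no feasible solution exists)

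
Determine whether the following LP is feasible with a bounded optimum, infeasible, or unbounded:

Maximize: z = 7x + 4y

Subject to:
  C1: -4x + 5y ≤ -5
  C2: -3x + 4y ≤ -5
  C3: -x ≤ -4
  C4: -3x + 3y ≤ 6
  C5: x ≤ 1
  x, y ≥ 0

Infeasible (no feasible solution exists)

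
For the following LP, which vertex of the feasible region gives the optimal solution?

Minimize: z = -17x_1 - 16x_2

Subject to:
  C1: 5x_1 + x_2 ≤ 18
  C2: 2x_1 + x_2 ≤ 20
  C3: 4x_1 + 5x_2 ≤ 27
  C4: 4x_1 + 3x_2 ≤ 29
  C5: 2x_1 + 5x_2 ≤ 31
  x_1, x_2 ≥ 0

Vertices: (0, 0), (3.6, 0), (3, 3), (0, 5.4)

Evaluate the objective at each vertex of the feasible region:
  z(0, 0) = 0
  z(3.6, 0) = -61.2
  z(3, 3) = -99  ←
  z(0, 5.4) = -86.4
The minimum is at x_1 = 3, x_2 = 3.

(3, 3)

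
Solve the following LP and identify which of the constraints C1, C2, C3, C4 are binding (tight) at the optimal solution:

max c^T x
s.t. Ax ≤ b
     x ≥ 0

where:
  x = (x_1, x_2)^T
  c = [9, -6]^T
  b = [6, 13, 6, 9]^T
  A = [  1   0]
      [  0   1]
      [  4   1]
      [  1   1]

At x_1 = 1.5, x_2 = 0, compute slack b - a·x for each constraint:
  C1: 6 − 1.5 = 4.5  (slack)
  C2: 13 − 0 = 13  (slack)
  C3: 6 − 6 = 0  (binding)
  C4: 9 − 1.5 = 7.5  (slack)

Optimal: x_1 = 1.5, x_2 = 0
Binding: C3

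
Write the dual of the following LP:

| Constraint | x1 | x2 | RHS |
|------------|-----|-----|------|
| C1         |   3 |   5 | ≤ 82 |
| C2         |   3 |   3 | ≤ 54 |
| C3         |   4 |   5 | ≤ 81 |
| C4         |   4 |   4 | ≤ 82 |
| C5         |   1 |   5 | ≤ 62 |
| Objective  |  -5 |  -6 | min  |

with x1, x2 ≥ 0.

Primal min cᵀx s.t. Ax ≤ b, x ≥ 0  →  Dual max −bᵀy s.t. Aᵀy ≥ −c, y ≥ 0.

Maximize: z = -82y1 - 54y2 - 81y3 - 82y4 - 62y5

Subject to:
  3y1 + 3y2 + 4y3 + 4y4 + y5 ≥ 5
  5y1 + 3y2 + 5y3 + 4y4 + 5y5 ≥ 6
  y1, y2, y3, y4, y5 ≥ 0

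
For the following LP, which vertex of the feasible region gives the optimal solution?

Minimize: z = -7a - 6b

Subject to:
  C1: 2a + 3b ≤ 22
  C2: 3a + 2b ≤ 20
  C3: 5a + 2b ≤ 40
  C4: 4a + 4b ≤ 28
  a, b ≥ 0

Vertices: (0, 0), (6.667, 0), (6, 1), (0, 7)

Evaluate the objective at each vertex of the feasible region:
  z(0, 0) = 0
  z(6.667, 0) = -46.67
  z(6, 1) = -48  ←
  z(0, 7) = -42
The minimum is at a = 6, b = 1.

(6, 1)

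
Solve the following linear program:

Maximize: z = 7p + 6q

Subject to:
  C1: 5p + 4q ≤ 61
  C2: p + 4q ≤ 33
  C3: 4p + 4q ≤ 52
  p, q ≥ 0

Evaluate the objective at each vertex of the feasible region:
  z(0, 0) = 0
  z(12.2, 0) = 85.4
  z(9, 4) = 87  ←
  z(6.333, 6.667) = 84.33
  z(0, 8.25) = 49.5
The maximum is at p = 9, q = 4.

p = 9, q = 4, z = 87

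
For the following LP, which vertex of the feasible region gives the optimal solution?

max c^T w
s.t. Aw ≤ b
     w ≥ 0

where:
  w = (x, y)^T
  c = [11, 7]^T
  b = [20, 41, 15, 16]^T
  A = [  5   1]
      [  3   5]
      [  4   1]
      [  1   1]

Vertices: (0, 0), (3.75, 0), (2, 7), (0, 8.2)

Evaluate the objective at each vertex of the feasible region:
  z(0, 0) = 0
  z(3.75, 0) = 41.25
  z(2, 7) = 71  ←
  z(0, 8.2) = 57.4
The maximum is at x = 2, y = 7.

(2, 7)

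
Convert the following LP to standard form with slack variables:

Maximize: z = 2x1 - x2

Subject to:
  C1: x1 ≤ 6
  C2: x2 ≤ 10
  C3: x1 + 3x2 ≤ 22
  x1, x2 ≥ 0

max z = 2x1 - x2

s.t.
  x1 + s1 = 6
  x2 + s2 = 10
  x1 + 3x2 + s3 = 22
  x1, x2, s1, s2, s3 ≥ 0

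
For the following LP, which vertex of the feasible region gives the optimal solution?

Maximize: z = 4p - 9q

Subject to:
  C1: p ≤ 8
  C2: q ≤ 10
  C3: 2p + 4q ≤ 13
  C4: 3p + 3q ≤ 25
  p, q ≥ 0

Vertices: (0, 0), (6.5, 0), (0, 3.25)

Evaluate the objective at each vertex of the feasible region:
  z(0, 0) = 0
  z(6.5, 0) = 26  ←
  z(0, 3.25) = -29.25
The maximum is at p = 6.5, q = 0.

(6.5, 0)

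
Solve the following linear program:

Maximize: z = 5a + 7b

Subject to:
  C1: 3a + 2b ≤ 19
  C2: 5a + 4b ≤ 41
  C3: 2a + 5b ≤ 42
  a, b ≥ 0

Evaluate the objective at each vertex of the feasible region:
  z(0, 0) = 0
  z(6.333, 0) = 31.67
  z(1, 8) = 61  ←
  z(0, 8.4) = 58.8
The maximum is at a = 1, b = 8.

a = 1, b = 8, z = 61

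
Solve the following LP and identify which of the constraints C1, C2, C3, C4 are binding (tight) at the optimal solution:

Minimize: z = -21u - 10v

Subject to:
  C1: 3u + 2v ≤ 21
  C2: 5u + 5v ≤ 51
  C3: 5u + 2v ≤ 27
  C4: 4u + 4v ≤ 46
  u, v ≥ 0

At u = 3, v = 6, compute slack b - a·x for each constraint:
  C1: 21 − 21 = 0  (binding)
  C2: 51 − 45 = 6  (slack)
  C3: 27 − 27 = 0  (binding)
  C4: 46 − 36 = 10  (slack)

Optimal: u = 3, v = 6
Binding: C1, C3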